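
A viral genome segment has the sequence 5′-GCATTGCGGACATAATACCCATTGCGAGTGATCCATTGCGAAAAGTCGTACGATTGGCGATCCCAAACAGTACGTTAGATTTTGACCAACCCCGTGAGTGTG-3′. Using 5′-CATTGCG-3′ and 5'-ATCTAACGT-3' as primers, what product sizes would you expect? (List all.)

The forward primer CATTGCG matches the top strand at positions 2–8, 20–26, 34–40.
The reverse primer's reverse complement is ACGTTAGAT, matching at positions 72–80.
Each forward site pairs with the reverse site to give a product ending at position 80: sizes 79, 61, 47 bp.

79 bp, 61 bp, 47 bp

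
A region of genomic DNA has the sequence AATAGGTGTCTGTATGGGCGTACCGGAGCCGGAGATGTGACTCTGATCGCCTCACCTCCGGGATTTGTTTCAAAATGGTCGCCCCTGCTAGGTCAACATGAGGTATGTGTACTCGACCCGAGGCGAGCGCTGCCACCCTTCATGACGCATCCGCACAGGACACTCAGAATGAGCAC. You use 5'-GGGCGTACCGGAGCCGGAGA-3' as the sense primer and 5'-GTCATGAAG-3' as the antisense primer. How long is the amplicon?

131 bp

Scanning the template, GGGCGTACCGGAGCCGGAGA occurs at positions 16–35; this primer anneals to the bottom strand there with its 3' end pointing downstream.
Taking the reverse complement of GTCATGAAG gives CTTCATGAC, found at positions 138–146 on the template; the primer anneals here to the top strand with its 3' end pointing upstream.
Amplicon spans positions 16–146: 131 bp.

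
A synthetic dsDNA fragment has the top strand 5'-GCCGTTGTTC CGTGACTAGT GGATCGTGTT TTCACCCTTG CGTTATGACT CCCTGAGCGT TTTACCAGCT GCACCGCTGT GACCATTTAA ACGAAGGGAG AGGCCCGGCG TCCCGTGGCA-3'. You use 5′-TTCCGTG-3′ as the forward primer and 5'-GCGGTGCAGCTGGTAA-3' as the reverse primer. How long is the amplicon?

Scanning the template, TTCCGTG occurs at positions 8–14; this primer anneals to the bottom strand there with its 3' end pointing downstream.
Taking the reverse complement of GCGGTGCAGCTGGTAA gives TTACCAGCTGCACCGC, found at positions 62–77 on the template; the primer anneals here to the top strand with its 3' end pointing upstream.
The product runs from position 8 to position 77, so its length is 77 − 8 + 1 = 70 bp.

70 bp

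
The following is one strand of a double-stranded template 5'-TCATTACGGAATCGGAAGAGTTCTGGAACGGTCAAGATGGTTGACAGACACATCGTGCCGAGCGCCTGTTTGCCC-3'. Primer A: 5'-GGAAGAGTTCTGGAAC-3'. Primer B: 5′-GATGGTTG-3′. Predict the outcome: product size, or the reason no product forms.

No product — both primers anneal to the same strand and extend in the same direction.

Primer A (GGAAGAGTTCTGGAAC) matches the top strand at positions 14–29 (3' end points downstream).
Primer B (GATGGTTG) also matches the top strand directly, at positions 36–43 — its reverse complement CAACCATC is not present.
Both primers anneal to the bottom strand with 3' ends pointing the same way, so neither can prime synthesis back toward the other.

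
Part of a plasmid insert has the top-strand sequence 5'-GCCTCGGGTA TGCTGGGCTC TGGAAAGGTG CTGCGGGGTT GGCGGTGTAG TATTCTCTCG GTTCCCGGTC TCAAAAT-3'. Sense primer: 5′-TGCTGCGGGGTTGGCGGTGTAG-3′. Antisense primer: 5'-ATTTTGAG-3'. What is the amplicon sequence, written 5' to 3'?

Scanning the template, TGCTGCGGGGTTGGCGGTGTAG occurs at positions 29–50; this primer anneals to the bottom strand there with its 3' end pointing downstream.
Taking the reverse complement of ATTTTGAG gives CTCAAAAT, found at positions 70–77 on the template; the primer anneals here to the top strand with its 3' end pointing upstream.
The product is the template from position 29 through 77 (49 bp).

5'-TGCTGCGGGGTTGGCGGTGTAGTATTCTCTCGGTTCCCGGTCTCAAAAT-3'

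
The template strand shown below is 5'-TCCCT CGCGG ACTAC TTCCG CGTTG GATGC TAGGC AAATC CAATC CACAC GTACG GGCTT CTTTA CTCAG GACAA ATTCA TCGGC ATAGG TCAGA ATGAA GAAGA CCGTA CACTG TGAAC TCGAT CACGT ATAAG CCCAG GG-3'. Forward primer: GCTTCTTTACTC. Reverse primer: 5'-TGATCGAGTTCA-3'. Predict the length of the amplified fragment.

Forward primer GCTTCTTTACTC is found on the top strand at positions 57–68.
Reverse complement of the reverse primer: TGAACTCGATCA. This occurs on the top strand at positions 116–127.
Amplicon spans positions 57–127: 71 bp.

71 bp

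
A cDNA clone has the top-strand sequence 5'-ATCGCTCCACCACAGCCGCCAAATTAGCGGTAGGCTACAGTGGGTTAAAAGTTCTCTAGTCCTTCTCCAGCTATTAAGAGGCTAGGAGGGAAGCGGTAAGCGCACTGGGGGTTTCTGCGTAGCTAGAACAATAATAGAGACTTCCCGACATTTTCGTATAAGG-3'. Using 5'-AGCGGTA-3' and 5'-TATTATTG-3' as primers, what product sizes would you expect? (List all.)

The forward primer AGCGGTA matches the top strand at positions 26–32, 92–98.
The reverse primer's reverse complement is CAATAATA, matching at positions 129–136.
Each forward site pairs with the reverse site to give a product ending at position 136: sizes 111, 45 bp.

111 bp, 45 bp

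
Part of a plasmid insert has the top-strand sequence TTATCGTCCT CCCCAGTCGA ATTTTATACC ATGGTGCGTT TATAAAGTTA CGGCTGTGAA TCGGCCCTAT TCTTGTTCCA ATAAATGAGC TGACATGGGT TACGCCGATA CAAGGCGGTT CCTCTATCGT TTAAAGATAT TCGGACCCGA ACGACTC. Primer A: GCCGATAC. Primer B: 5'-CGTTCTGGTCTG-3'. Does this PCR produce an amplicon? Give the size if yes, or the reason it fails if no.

No product — primer B has no binding site in the template.

Primer B (CGTTCTGGTCTG) does not match the top strand, and its reverse complement CAGACCAGAACG does not match either.
With no annealing site for primer B, no amplification occurs.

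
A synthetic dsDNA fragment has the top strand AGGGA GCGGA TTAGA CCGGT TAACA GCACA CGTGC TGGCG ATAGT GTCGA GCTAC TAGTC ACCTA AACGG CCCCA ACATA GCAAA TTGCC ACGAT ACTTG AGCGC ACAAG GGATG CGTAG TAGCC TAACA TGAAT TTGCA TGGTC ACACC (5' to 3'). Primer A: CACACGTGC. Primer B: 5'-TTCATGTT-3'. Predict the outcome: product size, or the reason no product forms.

Primer A (CACACGTGC) matches the top strand at positions 27–35; it acts as a forward primer.
Primer B's reverse complement is AACATGAA, matching the top strand at positions 127–134; it acts as a reverse primer.
The 3' ends face each other across positions 27–134, giving a 108 bp product.

Yes — a 108 bp product.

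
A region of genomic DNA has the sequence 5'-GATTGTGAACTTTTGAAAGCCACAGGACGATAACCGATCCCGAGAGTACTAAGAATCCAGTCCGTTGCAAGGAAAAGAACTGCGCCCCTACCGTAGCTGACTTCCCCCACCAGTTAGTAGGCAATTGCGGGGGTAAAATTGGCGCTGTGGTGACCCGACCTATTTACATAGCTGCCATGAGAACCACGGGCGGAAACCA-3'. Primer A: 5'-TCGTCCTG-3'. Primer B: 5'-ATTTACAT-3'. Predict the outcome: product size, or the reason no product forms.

Primer A (TCGTCCTG) has reverse complement CAGGACGA, which matches the top strand at positions 23–30; primer A anneals to the top strand there with its 3' end pointing upstream toward position 23.
Primer B (ATTTACAT) matches the top strand directly at positions 162–169; it anneals to the bottom strand with its 3' end pointing downstream toward position 169.
The 3' ends diverge (primer A extends toward position 1, primer B toward position 199), so the primers never converge on a shared product.

No product — the primers' 3' ends point away from each other.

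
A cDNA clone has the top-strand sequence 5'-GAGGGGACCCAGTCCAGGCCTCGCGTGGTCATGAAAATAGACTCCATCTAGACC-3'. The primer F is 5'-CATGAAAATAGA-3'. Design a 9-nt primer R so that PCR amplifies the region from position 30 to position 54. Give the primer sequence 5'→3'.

The product's 3' end on the top strand is position 54.
The reverse primer anneals to the top strand over positions 46–54, i.e. to ATCTAGACC.
Its sequence written 5'→3' is the reverse complement: GGTCTAGAT.

5'-GGTCTAGAT-3'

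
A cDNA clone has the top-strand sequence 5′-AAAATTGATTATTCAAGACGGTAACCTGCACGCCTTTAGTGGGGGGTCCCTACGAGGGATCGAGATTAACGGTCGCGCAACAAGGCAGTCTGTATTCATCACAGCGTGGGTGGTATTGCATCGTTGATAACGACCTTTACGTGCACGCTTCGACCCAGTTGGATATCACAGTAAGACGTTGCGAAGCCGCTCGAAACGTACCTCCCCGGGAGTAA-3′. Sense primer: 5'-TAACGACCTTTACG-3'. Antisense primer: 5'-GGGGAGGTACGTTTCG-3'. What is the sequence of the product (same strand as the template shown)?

5'-TAACGACCTTTACGTGCACGCTTCGACCCAGTTGGATATCACAGTAAGACGTTGCGAAGCCGCTCGAAACGTACCTCCCC-3'

Scanning the template, TAACGACCTTTACG occurs at positions 128–141; this primer anneals to the bottom strand there with its 3' end pointing downstream.
Reverse complement of the reverse primer: CGAAACGTACCTCCCC. This occurs on the top strand at positions 192–207.
The product is the template from position 128 through 207 (80 bp).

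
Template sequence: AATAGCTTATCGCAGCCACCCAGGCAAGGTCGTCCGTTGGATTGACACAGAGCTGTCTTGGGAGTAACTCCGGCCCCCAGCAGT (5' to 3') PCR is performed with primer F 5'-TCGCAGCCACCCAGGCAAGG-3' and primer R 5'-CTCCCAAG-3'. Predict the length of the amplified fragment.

55 bp

The forward primer matches the template at positions 10–29.
Taking the reverse complement of CTCCCAAG gives CTTGGGAG, found at positions 57–64 on the template; the primer anneals here to the top strand with its 3' end pointing upstream.
Product length = (reverse-primer end) − (forward-primer start) + 1 = 64 − 10 + 1 = 55 bp.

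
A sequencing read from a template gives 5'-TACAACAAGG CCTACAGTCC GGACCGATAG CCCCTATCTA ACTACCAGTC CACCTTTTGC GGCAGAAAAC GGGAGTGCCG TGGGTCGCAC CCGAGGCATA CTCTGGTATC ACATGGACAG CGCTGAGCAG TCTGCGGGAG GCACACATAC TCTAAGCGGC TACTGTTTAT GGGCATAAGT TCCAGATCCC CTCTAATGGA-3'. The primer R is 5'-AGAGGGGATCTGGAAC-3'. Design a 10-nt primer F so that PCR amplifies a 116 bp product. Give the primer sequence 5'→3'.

5'-CGTGGGTCGC-3'

The reverse primer's reverse complement GTTCCAGATCCCCTCT matches the template at positions 179–194, so the product ends at position 194.
A 116 bp product then starts at position 194 − 116 + 1 = 79.
The forward primer is identical to the top strand there: CGTGGGTCGC.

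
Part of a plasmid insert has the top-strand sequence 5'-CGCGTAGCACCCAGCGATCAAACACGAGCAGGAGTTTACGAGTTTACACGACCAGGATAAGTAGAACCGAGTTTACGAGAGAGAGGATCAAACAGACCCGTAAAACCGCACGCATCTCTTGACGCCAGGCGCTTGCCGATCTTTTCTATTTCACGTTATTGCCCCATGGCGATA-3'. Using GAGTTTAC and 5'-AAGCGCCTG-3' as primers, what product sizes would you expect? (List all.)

103 bp, 95 bp, 66 bp

The forward primer GAGTTTAC matches the top strand at positions 32–39, 40–47, 69–76.
The reverse primer's reverse complement is CAGGCGCTT, matching at positions 126–134.
Each forward site pairs with the reverse site to give a product ending at position 134: sizes 103, 95, 66 bp.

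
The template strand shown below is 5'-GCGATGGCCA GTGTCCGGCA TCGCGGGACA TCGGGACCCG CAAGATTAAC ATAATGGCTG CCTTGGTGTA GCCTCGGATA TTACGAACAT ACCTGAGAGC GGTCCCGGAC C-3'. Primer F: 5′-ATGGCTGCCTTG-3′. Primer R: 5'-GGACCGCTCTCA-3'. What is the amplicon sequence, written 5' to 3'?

Scanning the template, ATGGCTGCCTTG occurs at positions 54–65; this primer anneals to the bottom strand there with its 3' end pointing downstream.
Reverse complement of the reverse primer: TGAGAGCGGTCC. This occurs on the top strand at positions 94–105.
The product is the template from position 54 through 105 (52 bp).

5'-ATGGCTGCCTTGGTGTAGCCTCGGATATTACGAACATACCTGAGAGCGGTCC-3'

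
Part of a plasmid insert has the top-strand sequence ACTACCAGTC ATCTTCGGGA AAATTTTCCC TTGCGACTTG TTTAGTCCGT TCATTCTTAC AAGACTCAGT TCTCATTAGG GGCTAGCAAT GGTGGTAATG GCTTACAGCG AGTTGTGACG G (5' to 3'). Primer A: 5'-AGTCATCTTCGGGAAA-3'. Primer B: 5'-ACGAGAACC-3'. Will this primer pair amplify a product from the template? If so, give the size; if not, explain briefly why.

Primer B (ACGAGAACC) does not match the top strand, and its reverse complement GGTTCTCGT does not match either.
With no annealing site for primer B, no amplification occurs.

No product — primer B has no binding site in the template.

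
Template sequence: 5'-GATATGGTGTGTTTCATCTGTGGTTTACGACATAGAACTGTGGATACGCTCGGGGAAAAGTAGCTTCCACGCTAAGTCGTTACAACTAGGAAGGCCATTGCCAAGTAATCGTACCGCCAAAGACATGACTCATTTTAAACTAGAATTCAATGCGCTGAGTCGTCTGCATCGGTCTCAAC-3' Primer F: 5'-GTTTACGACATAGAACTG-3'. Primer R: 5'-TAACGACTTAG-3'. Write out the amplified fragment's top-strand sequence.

Forward primer GTTTACGACATAGAACTG is found on the top strand at positions 23–40.
The reverse primer's reverse complement is CTAAGTCGTTA, which matches the template at positions 72–82.
The product is the template from position 23 through 82 (60 bp).

5'-GTTTACGACATAGAACTGTGGATACGCTCGGGGAAAAGTAGCTTCCACGCTAAGTCGTTA-3'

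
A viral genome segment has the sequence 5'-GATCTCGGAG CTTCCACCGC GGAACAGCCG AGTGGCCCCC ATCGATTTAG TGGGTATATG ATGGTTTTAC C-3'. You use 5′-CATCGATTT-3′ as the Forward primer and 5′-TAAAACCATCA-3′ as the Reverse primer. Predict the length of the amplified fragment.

30 bp

Scanning the template, CATCGATTT occurs at positions 40–48; this primer anneals to the bottom strand there with its 3' end pointing downstream.
Taking the reverse complement of TAAAACCATCA gives TGATGGTTTTA, found at positions 59–69 on the template; the primer anneals here to the top strand with its 3' end pointing upstream.
Amplicon spans positions 40–69: 30 bp.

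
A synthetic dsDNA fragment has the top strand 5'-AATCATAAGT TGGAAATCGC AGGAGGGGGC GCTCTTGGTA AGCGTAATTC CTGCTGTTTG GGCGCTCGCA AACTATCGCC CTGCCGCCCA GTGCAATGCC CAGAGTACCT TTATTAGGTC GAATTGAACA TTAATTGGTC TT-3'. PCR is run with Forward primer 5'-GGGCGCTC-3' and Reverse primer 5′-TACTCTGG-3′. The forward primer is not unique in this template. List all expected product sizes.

81 bp, 48 bp

The forward primer GGGCGCTC matches the top strand at positions 27–34, 60–67.
The reverse primer's reverse complement is CCAGAGTA, matching at positions 100–107.
Each forward site pairs with the reverse site to give a product ending at position 107: sizes 81, 48 bp.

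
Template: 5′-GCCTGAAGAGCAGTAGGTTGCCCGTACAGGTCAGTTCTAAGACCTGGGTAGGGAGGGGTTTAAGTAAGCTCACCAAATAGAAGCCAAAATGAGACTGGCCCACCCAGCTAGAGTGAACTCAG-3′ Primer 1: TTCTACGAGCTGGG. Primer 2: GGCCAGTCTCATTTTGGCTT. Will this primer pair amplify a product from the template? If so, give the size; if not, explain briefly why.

Primer 1 (TTCTACGAGCTGGG) does not match the top strand, and its reverse complement CCCAGCTCGTAGAA does not match either.
With no annealing site for primer 1, no amplification occurs.

No product — primer 1 has no binding site in the template.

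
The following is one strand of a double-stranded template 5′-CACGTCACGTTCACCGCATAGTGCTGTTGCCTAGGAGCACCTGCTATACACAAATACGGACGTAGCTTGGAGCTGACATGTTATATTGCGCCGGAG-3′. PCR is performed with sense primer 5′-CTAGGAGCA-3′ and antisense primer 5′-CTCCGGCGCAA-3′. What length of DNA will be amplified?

66 bp

Forward primer CTAGGAGCA is found on the top strand at positions 31–39.
Reverse complement of the reverse primer: TTGCGCCGGAG. This occurs on the top strand at positions 86–96.
Amplicon spans positions 31–96: 66 bp.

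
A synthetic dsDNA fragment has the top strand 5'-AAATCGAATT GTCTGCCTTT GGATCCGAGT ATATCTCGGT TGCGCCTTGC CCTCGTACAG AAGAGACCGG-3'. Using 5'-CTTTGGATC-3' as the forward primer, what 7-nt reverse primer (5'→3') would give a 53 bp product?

5'-CGGTCTC-3'

The forward primer binds at positions 17–25, so a 53 bp product ends at position 17 + 53 − 1 = 69.
The reverse primer anneals to the top strand over positions 63–69, i.e. to GAGACCG.
Its sequence written 5'→3' is the reverse complement: CGGTCTC.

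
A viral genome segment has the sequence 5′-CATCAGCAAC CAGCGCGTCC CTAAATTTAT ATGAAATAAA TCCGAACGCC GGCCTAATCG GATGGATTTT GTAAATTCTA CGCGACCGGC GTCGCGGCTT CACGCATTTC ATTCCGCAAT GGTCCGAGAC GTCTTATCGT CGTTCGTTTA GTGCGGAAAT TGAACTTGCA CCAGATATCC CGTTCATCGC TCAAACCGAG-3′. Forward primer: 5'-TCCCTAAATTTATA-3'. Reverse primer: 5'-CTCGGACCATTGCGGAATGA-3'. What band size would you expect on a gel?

Scanning the template, TCCCTAAATTTATA occurs at positions 18–31; this primer anneals to the bottom strand there with its 3' end pointing downstream.
Reverse complement of the reverse primer: TCATTCCGCAATGGTCCGAG. This occurs on the top strand at positions 109–128.
Product length = (reverse-primer end) − (forward-primer start) + 1 = 128 − 18 + 1 = 111 bp.

111 bp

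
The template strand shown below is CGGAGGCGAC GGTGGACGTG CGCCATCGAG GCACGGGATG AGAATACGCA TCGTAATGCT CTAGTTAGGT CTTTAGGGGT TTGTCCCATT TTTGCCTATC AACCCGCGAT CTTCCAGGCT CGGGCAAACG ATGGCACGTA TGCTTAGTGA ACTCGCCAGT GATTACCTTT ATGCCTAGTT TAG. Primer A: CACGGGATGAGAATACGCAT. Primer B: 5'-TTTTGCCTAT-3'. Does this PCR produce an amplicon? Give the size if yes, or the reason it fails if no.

No product — both primers anneal to the same strand and extend in the same direction.

Primer A (CACGGGATGAGAATACGCAT) matches the top strand at positions 32–51 (3' end points downstream).
Primer B (TTTTGCCTAT) also matches the top strand directly, at positions 90–99 — its reverse complement ATAGGCAAAA is not present.
Both primers anneal to the bottom strand with 3' ends pointing the same way, so neither can prime synthesis back toward the other.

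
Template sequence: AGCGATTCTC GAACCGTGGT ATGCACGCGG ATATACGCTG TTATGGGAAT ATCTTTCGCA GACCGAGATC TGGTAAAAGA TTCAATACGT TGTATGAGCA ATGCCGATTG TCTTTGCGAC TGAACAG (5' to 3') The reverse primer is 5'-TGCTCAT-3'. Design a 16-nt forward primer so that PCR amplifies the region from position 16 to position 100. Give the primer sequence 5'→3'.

The reverse primer's reverse complement ATGAGCA matches the template at positions 94–100; the product starts at position 16.
The forward primer is identical to the top strand over positions 16–31: GTGGTATGCACGCGGA.

5'-GTGGTATGCACGCGGA-3'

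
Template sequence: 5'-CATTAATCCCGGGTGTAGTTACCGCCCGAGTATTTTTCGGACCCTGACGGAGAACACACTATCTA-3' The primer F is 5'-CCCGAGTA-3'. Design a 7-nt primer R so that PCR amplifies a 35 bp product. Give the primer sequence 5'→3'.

The forward primer binds at positions 25–32, so a 35 bp product ends at position 25 + 35 − 1 = 59.
The reverse primer anneals to the top strand over positions 53–59, i.e. to AACACAC.
Its sequence written 5'→3' is the reverse complement: GTGTGTT.

5'-GTGTGTT-3'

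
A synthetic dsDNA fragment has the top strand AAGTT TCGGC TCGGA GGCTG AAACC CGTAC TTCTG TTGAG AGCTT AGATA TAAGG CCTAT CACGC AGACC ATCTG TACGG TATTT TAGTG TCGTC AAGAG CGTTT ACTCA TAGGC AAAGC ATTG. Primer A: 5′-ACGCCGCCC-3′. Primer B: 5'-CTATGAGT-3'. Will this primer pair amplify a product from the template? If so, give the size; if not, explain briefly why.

No product — primer A has no binding site in the template.

Primer A (ACGCCGCCC) does not match the top strand, and its reverse complement GGGCGGCGT does not match either.
With no annealing site for primer A, no amplification occurs.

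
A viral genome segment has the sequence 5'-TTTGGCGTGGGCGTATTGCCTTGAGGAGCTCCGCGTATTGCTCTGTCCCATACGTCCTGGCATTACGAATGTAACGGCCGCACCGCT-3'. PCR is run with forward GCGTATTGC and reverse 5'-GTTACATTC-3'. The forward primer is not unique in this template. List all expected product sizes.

The forward primer GCGTATTGC matches the top strand at positions 11–19, 33–41.
The reverse primer's reverse complement is GAATGTAAC, matching at positions 67–75.
Each forward site pairs with the reverse site to give a product ending at position 75: sizes 65, 43 bp.

65 bp, 43 bp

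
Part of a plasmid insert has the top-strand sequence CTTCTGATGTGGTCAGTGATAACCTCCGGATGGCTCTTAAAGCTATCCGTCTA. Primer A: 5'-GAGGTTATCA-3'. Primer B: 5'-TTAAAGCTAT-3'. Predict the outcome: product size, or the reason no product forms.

No product — the primers' 3' ends point away from each other.

Primer A (GAGGTTATCA) has reverse complement TGATAACCTC, which matches the top strand at positions 17–26; primer A anneals to the top strand there with its 3' end pointing upstream toward position 17.
Primer B (TTAAAGCTAT) matches the top strand directly at positions 37–46; it anneals to the bottom strand with its 3' end pointing downstream toward position 46.
The 3' ends diverge (primer A extends toward position 1, primer B toward position 53), so the primers never converge on a shared product.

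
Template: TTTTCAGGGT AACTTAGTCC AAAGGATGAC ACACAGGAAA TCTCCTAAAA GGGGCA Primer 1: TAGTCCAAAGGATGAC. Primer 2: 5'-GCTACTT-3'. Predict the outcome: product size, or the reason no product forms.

Primer 2 (GCTACTT) does not match the top strand, and its reverse complement AAGTAGC does not match either.
With no annealing site for primer 2, no amplification occurs.

No product — primer 2 has no binding site in the template.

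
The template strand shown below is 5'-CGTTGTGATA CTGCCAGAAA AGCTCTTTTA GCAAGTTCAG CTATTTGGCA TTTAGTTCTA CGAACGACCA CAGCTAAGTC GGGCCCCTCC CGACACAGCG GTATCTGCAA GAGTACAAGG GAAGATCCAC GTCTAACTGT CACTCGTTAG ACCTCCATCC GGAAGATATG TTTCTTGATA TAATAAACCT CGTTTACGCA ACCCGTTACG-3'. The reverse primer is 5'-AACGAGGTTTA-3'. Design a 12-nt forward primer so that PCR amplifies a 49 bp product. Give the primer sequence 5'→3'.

The reverse primer's reverse complement TAAACCTCGTT matches the template at positions 184–194, so the product ends at position 194.
A 49 bp product then starts at position 194 − 49 + 1 = 146.
The forward primer is identical to the top strand there: GTTAGACCTCCA.

5'-GTTAGACCTCCA-3'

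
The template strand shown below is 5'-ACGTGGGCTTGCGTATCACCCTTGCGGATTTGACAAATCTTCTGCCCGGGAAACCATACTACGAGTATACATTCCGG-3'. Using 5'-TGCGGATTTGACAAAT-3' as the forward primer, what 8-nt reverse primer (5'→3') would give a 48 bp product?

5'-GTATACTC-3'

The forward primer binds at positions 23–38, so a 48 bp product ends at position 23 + 48 − 1 = 70.
The reverse primer anneals to the top strand over positions 63–70, i.e. to GAGTATAC.
Its sequence written 5'→3' is the reverse complement: GTATACTC.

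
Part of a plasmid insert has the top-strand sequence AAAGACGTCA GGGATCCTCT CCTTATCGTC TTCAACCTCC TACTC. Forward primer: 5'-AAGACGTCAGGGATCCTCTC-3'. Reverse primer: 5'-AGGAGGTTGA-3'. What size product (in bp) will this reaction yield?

Forward primer AAGACGTCAGGGATCCTCTC is found on the top strand at positions 2–21.
Reverse complement of the reverse primer: TCAACCTCCT. This occurs on the top strand at positions 32–41.
Amplicon spans positions 2–41: 40 bp.

40 bp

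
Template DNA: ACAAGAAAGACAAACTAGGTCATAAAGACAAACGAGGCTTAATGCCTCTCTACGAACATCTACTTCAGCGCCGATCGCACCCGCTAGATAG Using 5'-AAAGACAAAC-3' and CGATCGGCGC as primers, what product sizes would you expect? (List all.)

72 bp, 54 bp

The forward primer AAAGACAAAC matches the top strand at positions 6–15, 24–33.
The reverse primer's reverse complement is GCGCCGATCG, matching at positions 68–77.
Each forward site pairs with the reverse site to give a product ending at position 77: sizes 72, 54 bp.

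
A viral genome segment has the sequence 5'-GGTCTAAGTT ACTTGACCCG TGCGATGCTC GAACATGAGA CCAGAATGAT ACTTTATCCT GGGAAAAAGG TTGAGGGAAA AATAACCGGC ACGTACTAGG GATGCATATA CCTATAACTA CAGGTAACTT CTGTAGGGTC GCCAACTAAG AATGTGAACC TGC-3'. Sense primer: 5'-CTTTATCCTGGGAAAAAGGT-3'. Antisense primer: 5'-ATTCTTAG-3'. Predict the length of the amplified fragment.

102 bp

Scanning the template, CTTTATCCTGGGAAAAAGGT occurs at positions 52–71; this primer anneals to the bottom strand there with its 3' end pointing downstream.
Reverse complement of the reverse primer: CTAAGAAT. This occurs on the top strand at positions 146–153.
Amplicon spans positions 52–153: 102 bp.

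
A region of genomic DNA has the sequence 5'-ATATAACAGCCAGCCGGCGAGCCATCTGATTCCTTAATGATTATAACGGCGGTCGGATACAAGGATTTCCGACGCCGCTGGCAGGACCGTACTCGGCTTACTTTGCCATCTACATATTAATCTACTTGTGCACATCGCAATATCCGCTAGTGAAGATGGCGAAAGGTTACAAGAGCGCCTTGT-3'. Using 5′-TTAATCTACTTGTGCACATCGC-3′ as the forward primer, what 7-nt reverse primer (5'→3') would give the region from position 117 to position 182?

The product's 3' end on the top strand is position 182.
The reverse primer anneals to the top strand over positions 176–182, i.e. to CGCCTTG.
Its sequence written 5'→3' is the reverse complement: CAAGGCG.

5'-CAAGGCG-3'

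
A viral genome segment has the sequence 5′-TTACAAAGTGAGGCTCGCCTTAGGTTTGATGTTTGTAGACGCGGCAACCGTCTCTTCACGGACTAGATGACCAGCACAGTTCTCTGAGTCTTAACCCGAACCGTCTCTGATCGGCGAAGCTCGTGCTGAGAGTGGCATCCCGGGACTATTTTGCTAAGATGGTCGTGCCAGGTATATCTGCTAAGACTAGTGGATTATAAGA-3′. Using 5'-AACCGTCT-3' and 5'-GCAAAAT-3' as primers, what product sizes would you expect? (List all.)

109 bp, 56 bp

The forward primer AACCGTCT matches the top strand at positions 46–53, 99–106.
The reverse primer's reverse complement is ATTTTGC, matching at positions 148–154.
Each forward site pairs with the reverse site to give a product ending at position 154: sizes 109, 56 bp.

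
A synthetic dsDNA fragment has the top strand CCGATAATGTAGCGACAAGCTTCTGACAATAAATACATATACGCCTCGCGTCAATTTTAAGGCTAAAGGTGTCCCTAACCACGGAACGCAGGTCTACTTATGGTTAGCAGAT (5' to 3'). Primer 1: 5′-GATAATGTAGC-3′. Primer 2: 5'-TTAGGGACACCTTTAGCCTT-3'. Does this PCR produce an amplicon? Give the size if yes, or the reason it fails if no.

Primer 1 (GATAATGTAGC) matches the top strand at positions 3–13; it acts as a forward primer.
Primer 2's reverse complement is AAGGCTAAAGGTGTCCCTAA, matching the top strand at positions 59–78; it acts as a reverse primer.
The 3' ends face each other across positions 3–78, giving a 76 bp product.

Yes — a 76 bp product.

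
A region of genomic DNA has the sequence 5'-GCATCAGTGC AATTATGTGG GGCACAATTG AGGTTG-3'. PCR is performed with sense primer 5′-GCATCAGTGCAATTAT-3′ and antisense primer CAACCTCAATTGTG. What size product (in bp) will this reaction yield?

Forward primer GCATCAGTGCAATTAT is found on the top strand at positions 1–16.
Taking the reverse complement of CAACCTCAATTGTG gives CACAATTGAGGTTG, found at positions 23–36 on the template; the primer anneals here to the top strand with its 3' end pointing upstream.
Product length = (reverse-primer end) − (forward-primer start) + 1 = 36 − 1 + 1 = 36 bp.

36 bp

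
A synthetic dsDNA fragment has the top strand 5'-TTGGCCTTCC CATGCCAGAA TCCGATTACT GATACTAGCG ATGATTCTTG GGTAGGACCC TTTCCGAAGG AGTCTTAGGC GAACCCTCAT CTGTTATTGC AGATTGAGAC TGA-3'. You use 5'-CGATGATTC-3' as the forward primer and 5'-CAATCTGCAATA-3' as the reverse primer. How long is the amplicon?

68 bp

Scanning the template, CGATGATTC occurs at positions 39–47; this primer anneals to the bottom strand there with its 3' end pointing downstream.
Taking the reverse complement of CAATCTGCAATA gives TATTGCAGATTG, found at positions 95–106 on the template; the primer anneals here to the top strand with its 3' end pointing upstream.
The product runs from position 39 to position 106, so its length is 106 − 39 + 1 = 68 bp.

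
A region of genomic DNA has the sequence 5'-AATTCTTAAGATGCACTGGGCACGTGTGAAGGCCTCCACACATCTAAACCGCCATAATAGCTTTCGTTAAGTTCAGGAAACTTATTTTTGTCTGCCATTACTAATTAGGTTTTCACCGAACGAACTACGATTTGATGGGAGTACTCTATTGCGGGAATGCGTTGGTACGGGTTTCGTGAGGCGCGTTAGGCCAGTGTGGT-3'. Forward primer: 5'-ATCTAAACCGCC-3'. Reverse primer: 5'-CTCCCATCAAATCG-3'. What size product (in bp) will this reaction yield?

Forward primer ATCTAAACCGCC is found on the top strand at positions 42–53.
Taking the reverse complement of CTCCCATCAAATCG gives CGATTTGATGGGAG, found at positions 128–141 on the template; the primer anneals here to the top strand with its 3' end pointing upstream.
Amplicon spans positions 42–141: 100 bp.

100 bp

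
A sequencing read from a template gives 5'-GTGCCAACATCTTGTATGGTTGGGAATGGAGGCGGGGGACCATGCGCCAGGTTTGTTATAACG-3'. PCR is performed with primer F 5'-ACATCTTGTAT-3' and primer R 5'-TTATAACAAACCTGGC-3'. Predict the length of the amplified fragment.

55 bp

Forward primer ACATCTTGTAT is found on the top strand at positions 7–17.
Taking the reverse complement of TTATAACAAACCTGGC gives GCCAGGTTTGTTATAA, found at positions 46–61 on the template; the primer anneals here to the top strand with its 3' end pointing upstream.
Amplicon spans positions 7–61: 55 bp.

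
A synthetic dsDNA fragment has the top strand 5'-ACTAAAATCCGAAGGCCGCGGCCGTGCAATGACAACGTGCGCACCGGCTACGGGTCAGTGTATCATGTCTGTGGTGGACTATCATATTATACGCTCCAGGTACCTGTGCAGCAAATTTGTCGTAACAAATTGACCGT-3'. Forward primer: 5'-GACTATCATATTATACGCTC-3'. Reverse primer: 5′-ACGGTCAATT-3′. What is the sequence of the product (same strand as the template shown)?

5'-GACTATCATATTATACGCTCCAGGTACCTGTGCAGCAAATTTGTCGTAACAAATTGACCGT-3'

Scanning the template, GACTATCATATTATACGCTC occurs at positions 77–96; this primer anneals to the bottom strand there with its 3' end pointing downstream.
Reverse complement of the reverse primer: AATTGACCGT. This occurs on the top strand at positions 128–137.
The product is the template from position 77 through 137 (61 bp).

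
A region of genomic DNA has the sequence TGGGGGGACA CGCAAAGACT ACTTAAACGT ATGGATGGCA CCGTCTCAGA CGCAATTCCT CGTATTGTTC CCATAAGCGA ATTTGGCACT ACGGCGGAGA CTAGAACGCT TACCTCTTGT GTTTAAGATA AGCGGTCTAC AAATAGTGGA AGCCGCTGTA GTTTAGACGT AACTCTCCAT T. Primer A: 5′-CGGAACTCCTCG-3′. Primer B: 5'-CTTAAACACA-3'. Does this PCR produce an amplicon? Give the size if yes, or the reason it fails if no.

No product — primer A has no binding site in the template.

Primer A (CGGAACTCCTCG) does not match the top strand, and its reverse complement CGAGGAGTTCCG does not match either.
With no annealing site for primer A, no amplification occurs.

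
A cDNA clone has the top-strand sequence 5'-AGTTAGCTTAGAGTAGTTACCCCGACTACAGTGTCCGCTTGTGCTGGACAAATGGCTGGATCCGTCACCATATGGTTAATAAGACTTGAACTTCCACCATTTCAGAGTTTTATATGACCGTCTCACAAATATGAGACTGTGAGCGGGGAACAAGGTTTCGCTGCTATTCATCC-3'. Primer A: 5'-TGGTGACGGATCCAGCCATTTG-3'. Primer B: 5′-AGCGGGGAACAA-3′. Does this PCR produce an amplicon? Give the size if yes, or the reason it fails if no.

No product — the primers' 3' ends point away from each other.

Primer A (TGGTGACGGATCCAGCCATTTG) has reverse complement CAAATGGCTGGATCCGTCACCA, which matches the top strand at positions 49–70; primer A anneals to the top strand there with its 3' end pointing upstream toward position 49.
Primer B (AGCGGGGAACAA) matches the top strand directly at positions 142–153; it anneals to the bottom strand with its 3' end pointing downstream toward position 153.
The 3' ends diverge (primer A extends toward position 1, primer B toward position 173), so the primers never converge on a shared product.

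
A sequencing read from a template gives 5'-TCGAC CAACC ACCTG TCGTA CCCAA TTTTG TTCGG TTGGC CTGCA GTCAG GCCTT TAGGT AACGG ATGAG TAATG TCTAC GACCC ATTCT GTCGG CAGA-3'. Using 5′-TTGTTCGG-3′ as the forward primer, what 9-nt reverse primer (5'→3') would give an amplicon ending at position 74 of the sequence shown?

5'-ATTACTCAT-3'

The forward primer binds at positions 28–35; the product's 3' end on the top strand is position 74.
The reverse primer anneals to the top strand over positions 66–74, i.e. to ATGAGTAAT.
Its sequence written 5'→3' is the reverse complement: ATTACTCAT.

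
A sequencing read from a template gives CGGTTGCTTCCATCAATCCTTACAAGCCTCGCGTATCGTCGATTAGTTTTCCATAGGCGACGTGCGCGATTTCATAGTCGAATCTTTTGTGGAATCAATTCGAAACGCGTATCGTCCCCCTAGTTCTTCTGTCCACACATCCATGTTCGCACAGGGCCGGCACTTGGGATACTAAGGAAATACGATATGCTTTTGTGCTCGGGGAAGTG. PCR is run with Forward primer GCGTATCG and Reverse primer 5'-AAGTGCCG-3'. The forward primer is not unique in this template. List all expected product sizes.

135 bp, 59 bp

The forward primer GCGTATCG matches the top strand at positions 31–38, 107–114.
The reverse primer's reverse complement is CGGCACTT, matching at positions 158–165.
Each forward site pairs with the reverse site to give a product ending at position 165: sizes 135, 59 bp.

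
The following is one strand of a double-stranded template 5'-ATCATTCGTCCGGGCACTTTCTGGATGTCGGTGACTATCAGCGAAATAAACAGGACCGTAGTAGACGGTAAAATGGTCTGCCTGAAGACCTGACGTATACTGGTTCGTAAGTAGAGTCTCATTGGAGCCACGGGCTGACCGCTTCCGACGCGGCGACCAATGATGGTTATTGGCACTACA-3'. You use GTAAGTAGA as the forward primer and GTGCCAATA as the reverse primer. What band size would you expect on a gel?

Scanning the template, GTAAGTAGA occurs at positions 107–115; this primer anneals to the bottom strand there with its 3' end pointing downstream.
Taking the reverse complement of GTGCCAATA gives TATTGGCAC, found at positions 168–176 on the template; the primer anneals here to the top strand with its 3' end pointing upstream.
Product length = (reverse-primer end) − (forward-primer start) + 1 = 176 − 107 + 1 = 70 bp.

70 bp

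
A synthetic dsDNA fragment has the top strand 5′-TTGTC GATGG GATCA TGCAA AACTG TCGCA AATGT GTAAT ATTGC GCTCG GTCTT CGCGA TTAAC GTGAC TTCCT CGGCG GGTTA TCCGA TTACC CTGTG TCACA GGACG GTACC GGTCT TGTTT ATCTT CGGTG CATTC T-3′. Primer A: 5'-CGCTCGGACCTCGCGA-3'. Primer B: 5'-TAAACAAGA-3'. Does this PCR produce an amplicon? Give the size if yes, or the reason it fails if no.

Primer A (CGCTCGGACCTCGCGA) does not match the top strand, and its reverse complement TCGCGAGGTCCGAGCG does not match either.
With no annealing site for primer A, no amplification occurs.

No product — primer A has no binding site in the template.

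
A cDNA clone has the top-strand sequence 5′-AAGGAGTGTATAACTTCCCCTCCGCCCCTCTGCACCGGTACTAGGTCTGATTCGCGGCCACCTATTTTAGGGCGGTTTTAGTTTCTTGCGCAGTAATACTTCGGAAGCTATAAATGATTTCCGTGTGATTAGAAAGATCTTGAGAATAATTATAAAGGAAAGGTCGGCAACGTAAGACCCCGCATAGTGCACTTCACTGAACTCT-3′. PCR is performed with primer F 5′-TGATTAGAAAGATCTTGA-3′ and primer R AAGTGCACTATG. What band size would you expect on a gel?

69 bp

Forward primer TGATTAGAAAGATCTTGA is found on the top strand at positions 126–143.
Reverse complement of the reverse primer: CATAGTGCACTT. This occurs on the top strand at positions 183–194.
Amplicon spans positions 126–194: 69 bp.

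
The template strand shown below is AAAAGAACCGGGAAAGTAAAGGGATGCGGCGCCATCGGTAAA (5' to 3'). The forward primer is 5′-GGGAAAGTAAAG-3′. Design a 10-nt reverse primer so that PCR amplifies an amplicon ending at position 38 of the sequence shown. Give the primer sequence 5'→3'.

5'-CCGATGGCGC-3'

The forward primer binds at positions 10–21; the product's 3' end on the top strand is position 38.
The reverse primer anneals to the top strand over positions 29–38, i.e. to GCGCCATCGG.
Its sequence written 5'→3' is the reverse complement: CCGATGGCGC.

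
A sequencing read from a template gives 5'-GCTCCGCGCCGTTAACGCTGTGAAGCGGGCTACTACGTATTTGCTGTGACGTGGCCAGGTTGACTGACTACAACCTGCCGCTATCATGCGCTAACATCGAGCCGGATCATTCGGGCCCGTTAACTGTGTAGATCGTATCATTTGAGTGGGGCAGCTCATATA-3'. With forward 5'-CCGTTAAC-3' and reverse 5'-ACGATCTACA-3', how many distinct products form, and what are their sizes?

The forward primer CCGTTAAC matches the top strand at positions 9–16, 117–124.
The reverse primer's reverse complement is TGTAGATCGT, matching at positions 127–136.
Each forward site pairs with the reverse site to give a product ending at position 136: sizes 128, 20 bp.

Two products: 128 bp, 20 bp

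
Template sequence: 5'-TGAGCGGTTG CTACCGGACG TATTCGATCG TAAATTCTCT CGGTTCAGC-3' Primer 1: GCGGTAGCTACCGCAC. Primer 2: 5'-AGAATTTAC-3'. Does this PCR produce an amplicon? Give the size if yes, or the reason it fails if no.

Primer 1 (GCGGTAGCTACCGCAC) does not match the top strand, and its reverse complement GTGCGGTAGCTACCGC does not match either.
With no annealing site for primer 1, no amplification occurs.

No product — primer 1 has no binding site in the template.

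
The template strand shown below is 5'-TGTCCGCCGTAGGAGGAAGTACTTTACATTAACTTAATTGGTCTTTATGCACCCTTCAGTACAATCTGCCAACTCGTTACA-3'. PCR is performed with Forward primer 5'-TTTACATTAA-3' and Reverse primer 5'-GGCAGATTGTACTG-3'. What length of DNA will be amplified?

48 bp

The forward primer matches the template at positions 23–32.
The reverse primer's reverse complement is CAGTACAATCTGCC, which matches the template at positions 57–70.
Product length = (reverse-primer end) − (forward-primer start) + 1 = 70 − 23 + 1 = 48 bp.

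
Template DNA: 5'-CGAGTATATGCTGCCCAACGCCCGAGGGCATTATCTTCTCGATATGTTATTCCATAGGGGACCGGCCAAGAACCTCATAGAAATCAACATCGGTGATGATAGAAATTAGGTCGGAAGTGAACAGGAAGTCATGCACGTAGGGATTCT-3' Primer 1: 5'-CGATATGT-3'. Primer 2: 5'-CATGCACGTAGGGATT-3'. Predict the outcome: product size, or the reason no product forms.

No product — both primers anneal to the same strand and extend in the same direction.

Primer 1 (CGATATGT) matches the top strand at positions 40–47 (3' end points downstream).
Primer 2 (CATGCACGTAGGGATT) also matches the top strand directly, at positions 130–145 — its reverse complement AATCCCTACGTGCATG is not present.
Both primers anneal to the bottom strand with 3' ends pointing the same way, so neither can prime synthesis back toward the other.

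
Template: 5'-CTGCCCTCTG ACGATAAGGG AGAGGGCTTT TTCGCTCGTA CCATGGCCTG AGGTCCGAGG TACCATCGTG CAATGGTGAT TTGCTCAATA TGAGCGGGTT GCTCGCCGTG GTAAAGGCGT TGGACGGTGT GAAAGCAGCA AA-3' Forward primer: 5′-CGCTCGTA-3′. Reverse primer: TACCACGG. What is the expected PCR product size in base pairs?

Forward primer CGCTCGTA is found on the top strand at positions 33–40.
Reverse complement of the reverse primer: CCGTGGTA. This occurs on the top strand at positions 106–113.
The product runs from position 33 to position 113, so its length is 113 − 33 + 1 = 81 bp.

81 bp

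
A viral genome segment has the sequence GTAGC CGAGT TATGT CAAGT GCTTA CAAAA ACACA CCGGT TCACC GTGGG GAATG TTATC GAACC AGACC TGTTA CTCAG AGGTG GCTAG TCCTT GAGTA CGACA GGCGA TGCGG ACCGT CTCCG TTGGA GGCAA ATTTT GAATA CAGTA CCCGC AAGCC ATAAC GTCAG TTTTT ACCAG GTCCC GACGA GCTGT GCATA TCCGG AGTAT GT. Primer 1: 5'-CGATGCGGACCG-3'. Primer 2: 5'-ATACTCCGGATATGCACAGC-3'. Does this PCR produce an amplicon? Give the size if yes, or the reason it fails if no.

Yes — a 103 bp product.

Primer 1 (CGATGCGGACCG) matches the top strand at positions 108–119; it acts as a forward primer.
Primer 2's reverse complement is GCTGTGCATATCCGGAGTAT, matching the top strand at positions 191–210; it acts as a reverse primer.
The 3' ends face each other across positions 108–210, giving a 103 bp product.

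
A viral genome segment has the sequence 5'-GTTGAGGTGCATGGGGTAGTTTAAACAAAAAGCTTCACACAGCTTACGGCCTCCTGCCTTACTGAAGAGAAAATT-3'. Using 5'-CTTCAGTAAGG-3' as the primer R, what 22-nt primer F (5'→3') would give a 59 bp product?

The reverse primer's reverse complement CCTTACTGAAG matches the template at positions 57–67, so the product ends at position 67.
A 59 bp product then starts at position 67 − 59 + 1 = 9.
The forward primer is identical to the top strand there: GCATGGGGTAGTTTAAACAAAA.

5'-GCATGGGGTAGTTTAAACAAAA-3'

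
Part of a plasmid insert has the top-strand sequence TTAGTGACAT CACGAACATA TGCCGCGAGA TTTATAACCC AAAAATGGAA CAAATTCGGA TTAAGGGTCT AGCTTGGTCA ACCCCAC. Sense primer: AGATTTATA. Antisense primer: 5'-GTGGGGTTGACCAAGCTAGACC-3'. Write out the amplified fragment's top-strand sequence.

5'-AGATTTATAACCCAAAAATGGAACAAATTCGGATTAAGGGTCTAGCTTGGTCAACCCCAC-3'

The forward primer matches the template at positions 28–36.
Taking the reverse complement of GTGGGGTTGACCAAGCTAGACC gives GGTCTAGCTTGGTCAACCCCAC, found at positions 66–87 on the template; the primer anneals here to the top strand with its 3' end pointing upstream.
The product is the template from position 28 through 87 (60 bp).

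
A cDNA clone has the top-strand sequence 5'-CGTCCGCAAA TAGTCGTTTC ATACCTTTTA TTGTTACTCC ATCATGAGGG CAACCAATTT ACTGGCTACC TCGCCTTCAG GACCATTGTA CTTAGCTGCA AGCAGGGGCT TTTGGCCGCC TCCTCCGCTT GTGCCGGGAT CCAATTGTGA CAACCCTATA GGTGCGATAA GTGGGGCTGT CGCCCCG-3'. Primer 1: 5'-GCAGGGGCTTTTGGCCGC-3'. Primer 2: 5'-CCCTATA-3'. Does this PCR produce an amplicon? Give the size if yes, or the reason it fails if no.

Primer 1 (GCAGGGGCTTTTGGCCGC) matches the top strand at positions 102–119 (3' end points downstream).
Primer 2 (CCCTATA) also matches the top strand directly, at positions 154–160 — its reverse complement TATAGGG is not present.
Both primers anneal to the bottom strand with 3' ends pointing the same way, so neither can prime synthesis back toward the other.

No product — both primers anneal to the same strand and extend in the same direction.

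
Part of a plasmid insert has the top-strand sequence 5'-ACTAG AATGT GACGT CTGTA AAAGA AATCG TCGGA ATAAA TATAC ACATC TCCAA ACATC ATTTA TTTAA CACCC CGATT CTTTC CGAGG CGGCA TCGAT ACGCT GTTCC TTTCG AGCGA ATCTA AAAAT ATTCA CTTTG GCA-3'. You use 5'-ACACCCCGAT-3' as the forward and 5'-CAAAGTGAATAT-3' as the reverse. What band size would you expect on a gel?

Scanning the template, ACACCCCGAT occurs at positions 70–79; this primer anneals to the bottom strand there with its 3' end pointing downstream.
Taking the reverse complement of CAAAGTGAATAT gives ATATTCACTTTG, found at positions 129–140 on the template; the primer anneals here to the top strand with its 3' end pointing upstream.
The product runs from position 70 to position 140, so its length is 140 − 70 + 1 = 71 bp.

71 bp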